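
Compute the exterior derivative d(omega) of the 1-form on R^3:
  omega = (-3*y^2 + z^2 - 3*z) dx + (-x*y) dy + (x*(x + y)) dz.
d(omega) = (5*y) dx ∧ dy + (2*x + y - 2*z + 3) dx ∧ dz + (x) dy ∧ dz

For a 1-form omega = sum_i f_i dx_i, the exterior derivative is
  d(omega) = sum_{i < j} (∂f_j/∂x_i - ∂f_i/∂x_j) dx_i ∧ dx_j.
  coefficient of dx ∧ dy: ∂f_2/∂x - ∂f_1/∂y = ∂(-x*y)/∂x - ∂(-3*y^2 + z^2 - 3*z)/∂y = 5*y
  coefficient of dx ∧ dz: ∂f_3/∂x - ∂f_1/∂z = ∂(x*(x + y))/∂x - ∂(-3*y^2 + z^2 - 3*z)/∂z = 2*x + y - 2*z + 3
  coefficient of dy ∧ dz: ∂f_3/∂y - ∂f_2/∂z = ∂(x*(x + y))/∂y - ∂(-x*y)/∂z = x
Assembling: d(omega) = (5*y) dx ∧ dy + (2*x + y - 2*z + 3) dx ∧ dz + (x) dy ∧ dz.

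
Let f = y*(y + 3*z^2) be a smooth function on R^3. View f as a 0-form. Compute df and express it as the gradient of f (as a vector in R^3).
df = (0) dx + (2*y + 3*z^2) dy + (6*y*z) dz; grad f = (0, 2*y + 3*z^2, 6*y*z)

For a 0-form f, d f = (∂f/∂x) dx + (∂f/∂y) dy + (∂f/∂z) dz. The components of the vector representation are exactly the entries of grad f in Cartesian coordinates:
  ∂f/∂x = 0
  ∂f/∂y = 2*y + 3*z^2
  ∂f/∂z = 6*y*z.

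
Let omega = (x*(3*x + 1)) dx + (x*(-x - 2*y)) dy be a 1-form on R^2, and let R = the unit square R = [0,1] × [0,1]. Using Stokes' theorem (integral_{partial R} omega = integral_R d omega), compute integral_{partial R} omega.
integral_(partial R) omega = -2

Stokes: integral_partial_R omega = integral_R d omega with d omega = (∂Q/∂x - ∂P/∂y) dx ∧ dy.
  ∂Q/∂x = -2*x - 2*y
  ∂P/∂y = 0
  integrand = ∂Q/∂x - ∂P/∂y = -2*x - 2*y.
Integrating over R: integral_0^1 integral_0^1 (-2*x - 2*y) dx dy = -2.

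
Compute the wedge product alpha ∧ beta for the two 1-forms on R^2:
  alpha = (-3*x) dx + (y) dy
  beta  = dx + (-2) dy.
alpha ∧ beta = (6*x - y) dx ∧ dy

Distribute the wedge, using dx_i ∧ dx_j = -dx_j ∧ dx_i and dx_i ∧ dx_i = 0. For each pair (i, j) with i < j, the coefficient of dx_i ∧ dx_j in alpha ∧ beta is (alpha_i * beta_j - alpha_j * beta_i). Collecting: alpha ∧ beta = (6*x - y) dx ∧ dy.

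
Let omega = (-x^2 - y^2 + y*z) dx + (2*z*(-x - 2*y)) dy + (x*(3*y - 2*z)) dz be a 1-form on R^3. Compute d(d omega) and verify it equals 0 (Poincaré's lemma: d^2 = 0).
d(d omega) = 0

Step 1: d omega = sum_{i<j} (∂f_j/∂x_i - ∂f_i/∂x_j) dx_i ∧ dx_j:
  coeff of dx ∧ dy: 2*y - 3*z
  coeff of dx ∧ dz: 2*y - 2*z
  coeff of dy ∧ dz: 5*x + 4*y
Step 2: Apply d again to each 2-form coefficient. The only possible 3-form in R^3 is dx ∧ dy ∧ dz, with coefficient
  ∂(coeff of dy∧dz)/∂x - ∂(coeff of dx∧dz)/∂y + ∂(coeff of dx∧dy)/∂z
  = ∂/∂x (5*x + 4*y) - ∂/∂y (2*y - 2*z) + ∂/∂z (2*y - 3*z).
Each of these terms simplifies to sums of mixed partials that cancel in pairs. The result is 0 (by equality of mixed partials for smooth functions — Schwarz / Clairaut).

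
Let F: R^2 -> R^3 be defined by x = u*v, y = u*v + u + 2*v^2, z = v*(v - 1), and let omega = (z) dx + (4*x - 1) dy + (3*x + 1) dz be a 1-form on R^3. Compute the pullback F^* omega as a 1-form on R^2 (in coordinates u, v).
F^* omega = (4*u*v^2 + 4*u*v + v^3 - v^2 - v - 1) du + (4*u^2*v + 23*u*v^2 - 4*u*v - u - 2*v - 1) dv

Using F^*(f dg) = (f ∘ F) d(g ∘ F), substitute each coordinate x_i by F_i(u, v) in f_i, and replace dx_i by d F_i = (∂F_i/∂u) du + (∂F_i/∂v) dv.
  For the x component: f_1(F) = v*(v - 1); d F_1 = (v) du + (u) dv
  For the y component: f_2(F) = 4*u*v - 1; d F_2 = (v + 1) du + (u + 4*v) dv
  For the z component: f_3(F) = 3*u*v + 1; d F_3 = (0) du + (2*v - 1) dv
Combining and collecting du, dv coefficients:
  coeff of du: 4*u*v^2 + 4*u*v + v^3 - v^2 - v - 1
  coeff of dv: 4*u^2*v + 23*u*v^2 - 4*u*v - u - 2*v - 1
F^* omega = (4*u*v^2 + 4*u*v + v^3 - v^2 - v - 1) du + (4*u^2*v + 23*u*v^2 - 4*u*v - u - 2*v - 1) dv.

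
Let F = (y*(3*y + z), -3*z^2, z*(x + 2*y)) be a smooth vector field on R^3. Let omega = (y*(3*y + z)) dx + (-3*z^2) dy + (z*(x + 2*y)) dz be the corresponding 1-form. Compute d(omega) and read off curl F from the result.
d(omega) = (8*z) dy ∧ dz + (y - z) dz ∧ dx + (-6*y - z) dx ∧ dy; curl F = (8*z, y - z, -6*y - z)

d omega = sum_{i<j} (∂f_j/∂x_i - ∂f_i/∂x_j) dx_i ∧ dx_j. Under the identification (dy ∧ dz, dz ∧ dx, dx ∧ dy) ↔ (e_x, e_y, e_z), the coefficients are exactly the components of curl F. Compute:
  ∂R/∂y - ∂Q/∂z = (2*z) - (-6*z) = 8*z
  ∂P/∂z - ∂R/∂x = (y) - (z) = y - z
  ∂Q/∂x - ∂P/∂y = (0) - (6*y + z) = -6*y - z.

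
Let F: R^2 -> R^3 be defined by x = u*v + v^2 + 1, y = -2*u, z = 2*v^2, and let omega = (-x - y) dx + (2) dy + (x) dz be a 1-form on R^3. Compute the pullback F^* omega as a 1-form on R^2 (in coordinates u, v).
F^* omega = (-u*v^2 + 2*u*v - v^3 - v - 4) du + (-u^2*v + 2*u^2 + u*v^2 + 4*u*v - u + 2*v^3 + 2*v) dv

Using F^*(f dg) = (f ∘ F) d(g ∘ F), substitute each coordinate x_i by F_i(u, v) in f_i, and replace dx_i by d F_i = (∂F_i/∂u) du + (∂F_i/∂v) dv.
  For the x component: f_1(F) = -u*v + 2*u - v^2 - 1; d F_1 = (v) du + (u + 2*v) dv
  For the y component: f_2(F) = 2; d F_2 = (-2) du + (0) dv
  For the z component: f_3(F) = u*v + v^2 + 1; d F_3 = (0) du + (4*v) dv
Combining and collecting du, dv coefficients:
  coeff of du: -u*v^2 + 2*u*v - v^3 - v - 4
  coeff of dv: -u^2*v + 2*u^2 + u*v^2 + 4*u*v - u + 2*v^3 + 2*v
F^* omega = (-u*v^2 + 2*u*v - v^3 - v - 4) du + (-u^2*v + 2*u^2 + u*v^2 + 4*u*v - u + 2*v^3 + 2*v) dv.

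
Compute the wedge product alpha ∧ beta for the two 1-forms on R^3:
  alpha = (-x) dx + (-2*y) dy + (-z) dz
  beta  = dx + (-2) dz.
alpha ∧ beta = (2*x + z) dx ∧ dz + (2*y) dx ∧ dy + (4*y) dy ∧ dz

Distribute the wedge, using dx_i ∧ dx_j = -dx_j ∧ dx_i and dx_i ∧ dx_i = 0. For each pair (i, j) with i < j, the coefficient of dx_i ∧ dx_j in alpha ∧ beta is (alpha_i * beta_j - alpha_j * beta_i). Collecting: alpha ∧ beta = (2*x + z) dx ∧ dz + (2*y) dx ∧ dy + (4*y) dy ∧ dz.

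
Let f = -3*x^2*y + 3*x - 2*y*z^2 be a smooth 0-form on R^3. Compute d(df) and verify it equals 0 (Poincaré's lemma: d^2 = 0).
d(df) = 0

Step 1: df = sum_i (∂f/∂x_i) dx_i = (-6*x*y + 3) dx + (-3*x^2 - 2*z^2) dy + (-4*y*z) dz.
Step 2: Apply d again. Using the 1-form formula, the coefficient of dx ∧ dy in d(df) is ∂^2 f/∂x ∂y - ∂^2 f/∂y ∂x = (-6*x) - (-6*x) = 0 (equality of mixed partials for smooth f).
Similarly for dx ∧ dz and dy ∧ dz — all coefficients vanish. So d(df) = 0.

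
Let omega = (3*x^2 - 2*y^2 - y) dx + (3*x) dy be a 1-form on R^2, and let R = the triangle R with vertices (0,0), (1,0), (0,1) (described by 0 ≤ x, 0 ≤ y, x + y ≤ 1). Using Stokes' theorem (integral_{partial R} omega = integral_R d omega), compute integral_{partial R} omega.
integral_(partial R) omega = 8/3

Stokes: integral_partial_R omega = integral_R d omega with d omega = (∂Q/∂x - ∂P/∂y) dx ∧ dy.
  ∂Q/∂x = 3
  ∂P/∂y = -4*y - 1
  integrand = ∂Q/∂x - ∂P/∂y = 4*y + 4.
Integrating over R: integral_0^1 integral_0^{1-x} (4*y + 4) dy dx = 8/3.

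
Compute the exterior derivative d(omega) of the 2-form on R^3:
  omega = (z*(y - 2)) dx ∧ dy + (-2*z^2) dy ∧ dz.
d(omega) = (y - 2) dx ∧ dy ∧ dz

For a 2-form omega = sum_{i<j} g_{ij} dx_i ∧ dx_j, the exterior derivative is
  d(omega) = sum_{i<j} d(g_{ij}) ∧ dx_i ∧ dx_j = sum_{i<j, k} (∂g_{ij}/∂x_k) dx_k ∧ dx_i ∧ dx_j.
Expand each term, using dx_k ∧ dx_i ∧ dx_j = sgn(permutation) dx_{(a)} ∧ dx_{(b)} ∧ dx_{(c)} with (a < b < c) sorted:
  d(z*(y - 2)) includes (∂/∂z)(z*(y - 2)) dz = (y - 2) dz, which multiplied by dx ∧ dy gives (y - 2) dx ∧ dy ∧ dz
Collecting like 3-forms: d(omega) = (y - 2) dx ∧ dy ∧ dz.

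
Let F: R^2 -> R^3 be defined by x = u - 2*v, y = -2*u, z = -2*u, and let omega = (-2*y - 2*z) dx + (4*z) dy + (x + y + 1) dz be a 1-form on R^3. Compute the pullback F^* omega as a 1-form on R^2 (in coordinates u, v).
F^* omega = (26*u + 4*v - 2) du + (-16*u) dv

Using F^*(f dg) = (f ∘ F) d(g ∘ F), substitute each coordinate x_i by F_i(u, v) in f_i, and replace dx_i by d F_i = (∂F_i/∂u) du + (∂F_i/∂v) dv.
  For the x component: f_1(F) = 8*u; d F_1 = (1) du + (-2) dv
  For the y component: f_2(F) = -8*u; d F_2 = (-2) du + (0) dv
  For the z component: f_3(F) = -u - 2*v + 1; d F_3 = (-2) du + (0) dv
Combining and collecting du, dv coefficients:
  coeff of du: 26*u + 4*v - 2
  coeff of dv: -16*u
F^* omega = (26*u + 4*v - 2) du + (-16*u) dv.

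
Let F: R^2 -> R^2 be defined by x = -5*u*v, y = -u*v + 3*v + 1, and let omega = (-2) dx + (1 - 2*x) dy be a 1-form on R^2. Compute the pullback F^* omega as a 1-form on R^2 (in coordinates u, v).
F^* omega = (v*(-10*u*v + 9)) du + (-10*u^2*v + 30*u*v + 9*u + 3) dv

Using F^*(f dg) = (f ∘ F) d(g ∘ F), substitute each coordinate x_i by F_i(u, v) in f_i, and replace dx_i by d F_i = (∂F_i/∂u) du + (∂F_i/∂v) dv.
  For the x component: f_1(F) = -2; d F_1 = (-5*v) du + (-5*u) dv
  For the y component: f_2(F) = 10*u*v + 1; d F_2 = (-v) du + (3 - u) dv
Combining and collecting du, dv coefficients:
  coeff of du: v*(-10*u*v + 9)
  coeff of dv: -10*u^2*v + 30*u*v + 9*u + 3
F^* omega = (v*(-10*u*v + 9)) du + (-10*u^2*v + 30*u*v + 9*u + 3) dv.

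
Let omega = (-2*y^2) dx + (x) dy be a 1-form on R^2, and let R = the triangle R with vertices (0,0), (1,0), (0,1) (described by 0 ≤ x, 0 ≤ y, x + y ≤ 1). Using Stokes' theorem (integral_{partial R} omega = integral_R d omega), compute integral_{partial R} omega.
integral_(partial R) omega = 7/6

Stokes: integral_partial_R omega = integral_R d omega with d omega = (∂Q/∂x - ∂P/∂y) dx ∧ dy.
  ∂Q/∂x = 1
  ∂P/∂y = -4*y
  integrand = ∂Q/∂x - ∂P/∂y = 4*y + 1.
Integrating over R: integral_0^1 integral_0^{1-x} (4*y + 1) dy dx = 7/6.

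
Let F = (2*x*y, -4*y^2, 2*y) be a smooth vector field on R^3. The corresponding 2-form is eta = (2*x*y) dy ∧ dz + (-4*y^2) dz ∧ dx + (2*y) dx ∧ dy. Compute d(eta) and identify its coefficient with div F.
d(eta) = (-6*y) dx ∧ dy ∧ dz; div F = -6*y

For a 2-form in R^3 of the form above, applying d gives a 3-form with coefficient ∂P/∂x + ∂Q/∂y + ∂R/∂z:
  ∂P/∂x = 2*y
  ∂Q/∂y = -8*y
  ∂R/∂z = 0
Sum = -6*y, which is exactly div F.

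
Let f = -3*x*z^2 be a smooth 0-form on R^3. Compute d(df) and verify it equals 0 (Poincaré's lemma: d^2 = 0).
d(df) = 0

Step 1: df = sum_i (∂f/∂x_i) dx_i = (-3*z^2) dx + (0) dy + (-6*x*z) dz.
Step 2: Apply d again. Using the 1-form formula, the coefficient of dx ∧ dy in d(df) is ∂^2 f/∂x ∂y - ∂^2 f/∂y ∂x = (0) - (0) = 0 (equality of mixed partials for smooth f).
Similarly for dx ∧ dz and dy ∧ dz — all coefficients vanish. So d(df) = 0.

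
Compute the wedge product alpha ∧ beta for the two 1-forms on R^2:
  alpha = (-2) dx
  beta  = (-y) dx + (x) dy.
alpha ∧ beta = (-2*x) dx ∧ dy

Distribute the wedge, using dx_i ∧ dx_j = -dx_j ∧ dx_i and dx_i ∧ dx_i = 0. For each pair (i, j) with i < j, the coefficient of dx_i ∧ dx_j in alpha ∧ beta is (alpha_i * beta_j - alpha_j * beta_i). Collecting: alpha ∧ beta = (-2*x) dx ∧ dy.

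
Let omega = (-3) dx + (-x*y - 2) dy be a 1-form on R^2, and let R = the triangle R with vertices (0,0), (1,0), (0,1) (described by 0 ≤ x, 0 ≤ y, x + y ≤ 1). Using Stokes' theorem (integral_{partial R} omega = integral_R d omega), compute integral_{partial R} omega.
integral_(partial R) omega = -1/6

Stokes: integral_partial_R omega = integral_R d omega with d omega = (∂Q/∂x - ∂P/∂y) dx ∧ dy.
  ∂Q/∂x = -y
  ∂P/∂y = 0
  integrand = ∂Q/∂x - ∂P/∂y = -y.
Integrating over R: integral_0^1 integral_0^{1-x} (-y) dy dx = -1/6.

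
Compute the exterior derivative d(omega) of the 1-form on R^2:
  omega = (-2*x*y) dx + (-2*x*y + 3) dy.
d(omega) = (2*x - 2*y) dx ∧ dy

For a 1-form omega = sum_i f_i dx_i, the exterior derivative is
  d(omega) = sum_{i < j} (∂f_j/∂x_i - ∂f_i/∂x_j) dx_i ∧ dx_j.
  coefficient of dx ∧ dy: ∂f_2/∂x - ∂f_1/∂y = ∂(-2*x*y + 3)/∂x - ∂(-2*x*y)/∂y = 2*x - 2*y
Assembling: d(omega) = (2*x - 2*y) dx ∧ dy.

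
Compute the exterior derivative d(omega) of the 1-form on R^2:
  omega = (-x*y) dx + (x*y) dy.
d(omega) = (x + y) dx ∧ dy

For a 1-form omega = sum_i f_i dx_i, the exterior derivative is
  d(omega) = sum_{i < j} (∂f_j/∂x_i - ∂f_i/∂x_j) dx_i ∧ dx_j.
  coefficient of dx ∧ dy: ∂f_2/∂x - ∂f_1/∂y = ∂(x*y)/∂x - ∂(-x*y)/∂y = x + y
Assembling: d(omega) = (x + y) dx ∧ dy.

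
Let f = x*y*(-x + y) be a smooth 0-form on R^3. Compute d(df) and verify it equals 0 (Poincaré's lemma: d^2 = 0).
d(df) = 0

Step 1: df = sum_i (∂f/∂x_i) dx_i = (y*(-2*x + y)) dx + (x*(-x + 2*y)) dy + (0) dz.
Step 2: Apply d again. Using the 1-form formula, the coefficient of dx ∧ dy in d(df) is ∂^2 f/∂x ∂y - ∂^2 f/∂y ∂x = (-2*x + 2*y) - (-2*x + 2*y) = 0 (equality of mixed partials for smooth f).
Similarly for dx ∧ dz and dy ∧ dz — all coefficients vanish. So d(df) = 0.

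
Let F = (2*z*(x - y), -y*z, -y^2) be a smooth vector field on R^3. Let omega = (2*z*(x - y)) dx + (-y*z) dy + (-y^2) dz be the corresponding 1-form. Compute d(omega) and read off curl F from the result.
d(omega) = (-y) dy ∧ dz + (2*x - 2*y) dz ∧ dx + (2*z) dx ∧ dy; curl F = (-y, 2*x - 2*y, 2*z)

d omega = sum_{i<j} (∂f_j/∂x_i - ∂f_i/∂x_j) dx_i ∧ dx_j. Under the identification (dy ∧ dz, dz ∧ dx, dx ∧ dy) ↔ (e_x, e_y, e_z), the coefficients are exactly the components of curl F. Compute:
  ∂R/∂y - ∂Q/∂z = (-2*y) - (-y) = -y
  ∂P/∂z - ∂R/∂x = (2*x - 2*y) - (0) = 2*x - 2*y
  ∂Q/∂x - ∂P/∂y = (0) - (-2*z) = 2*z.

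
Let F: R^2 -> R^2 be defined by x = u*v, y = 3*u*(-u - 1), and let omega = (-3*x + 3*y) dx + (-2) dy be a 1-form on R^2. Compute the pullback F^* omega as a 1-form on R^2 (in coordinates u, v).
F^* omega = (-9*u^2*v - 3*u*v^2 - 9*u*v + 12*u + 6) du + (3*u^2*(-3*u - v - 3)) dv

Using F^*(f dg) = (f ∘ F) d(g ∘ F), substitute each coordinate x_i by F_i(u, v) in f_i, and replace dx_i by d F_i = (∂F_i/∂u) du + (∂F_i/∂v) dv.
  For the x component: f_1(F) = 3*u*(-3*u - v - 3); d F_1 = (v) du + (u) dv
  For the y component: f_2(F) = -2; d F_2 = (-6*u - 3) du + (0) dv
Combining and collecting du, dv coefficients:
  coeff of du: -9*u^2*v - 3*u*v^2 - 9*u*v + 12*u + 6
  coeff of dv: 3*u^2*(-3*u - v - 3)
F^* omega = (-9*u^2*v - 3*u*v^2 - 9*u*v + 12*u + 6) du + (3*u^2*(-3*u - v - 3)) dv.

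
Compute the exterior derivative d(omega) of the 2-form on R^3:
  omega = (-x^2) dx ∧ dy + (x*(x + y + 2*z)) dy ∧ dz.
d(omega) = (2*x + y + 2*z) dx ∧ dy ∧ dz

For a 2-form omega = sum_{i<j} g_{ij} dx_i ∧ dx_j, the exterior derivative is
  d(omega) = sum_{i<j} d(g_{ij}) ∧ dx_i ∧ dx_j = sum_{i<j, k} (∂g_{ij}/∂x_k) dx_k ∧ dx_i ∧ dx_j.
Expand each term, using dx_k ∧ dx_i ∧ dx_j = sgn(permutation) dx_{(a)} ∧ dx_{(b)} ∧ dx_{(c)} with (a < b < c) sorted:
  d(x*(x + y + 2*z)) includes (∂/∂x)(x*(x + y + 2*z)) dx = (2*x + y + 2*z) dx, which multiplied by dy ∧ dz gives (2*x + y + 2*z) dx ∧ dy ∧ dz
Collecting like 3-forms: d(omega) = (2*x + y + 2*z) dx ∧ dy ∧ dz.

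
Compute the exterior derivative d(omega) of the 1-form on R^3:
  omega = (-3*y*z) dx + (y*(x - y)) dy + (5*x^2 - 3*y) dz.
d(omega) = (y + 3*z) dx ∧ dy + (10*x + 3*y) dx ∧ dz + (-3) dy ∧ dz

For a 1-form omega = sum_i f_i dx_i, the exterior derivative is
  d(omega) = sum_{i < j} (∂f_j/∂x_i - ∂f_i/∂x_j) dx_i ∧ dx_j.
  coefficient of dx ∧ dy: ∂f_2/∂x - ∂f_1/∂y = ∂(y*(x - y))/∂x - ∂(-3*y*z)/∂y = y + 3*z
  coefficient of dx ∧ dz: ∂f_3/∂x - ∂f_1/∂z = ∂(5*x^2 - 3*y)/∂x - ∂(-3*y*z)/∂z = 10*x + 3*y
  coefficient of dy ∧ dz: ∂f_3/∂y - ∂f_2/∂z = ∂(5*x^2 - 3*y)/∂y - ∂(y*(x - y))/∂z = -3
Assembling: d(omega) = (y + 3*z) dx ∧ dy + (10*x + 3*y) dx ∧ dz + (-3) dy ∧ dz.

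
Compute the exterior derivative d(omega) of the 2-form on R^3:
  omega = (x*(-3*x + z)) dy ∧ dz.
d(omega) = (-6*x + z) dx ∧ dy ∧ dz

For a 2-form omega = sum_{i<j} g_{ij} dx_i ∧ dx_j, the exterior derivative is
  d(omega) = sum_{i<j} d(g_{ij}) ∧ dx_i ∧ dx_j = sum_{i<j, k} (∂g_{ij}/∂x_k) dx_k ∧ dx_i ∧ dx_j.
Expand each term, using dx_k ∧ dx_i ∧ dx_j = sgn(permutation) dx_{(a)} ∧ dx_{(b)} ∧ dx_{(c)} with (a < b < c) sorted:
  d(x*(-3*x + z)) includes (∂/∂x)(x*(-3*x + z)) dx = (-6*x + z) dx, which multiplied by dy ∧ dz gives (-6*x + z) dx ∧ dy ∧ dz
Collecting like 3-forms: d(omega) = (-6*x + z) dx ∧ dy ∧ dz.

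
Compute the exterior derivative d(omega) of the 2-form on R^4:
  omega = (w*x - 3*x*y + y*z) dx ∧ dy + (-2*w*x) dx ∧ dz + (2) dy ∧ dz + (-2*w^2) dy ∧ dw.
d(omega) = (y) dx ∧ dy ∧ dz + (x) dx ∧ dy ∧ dw + (-2*x) dx ∧ dz ∧ dw

For a 2-form omega = sum_{i<j} g_{ij} dx_i ∧ dx_j, the exterior derivative is
  d(omega) = sum_{i<j} d(g_{ij}) ∧ dx_i ∧ dx_j = sum_{i<j, k} (∂g_{ij}/∂x_k) dx_k ∧ dx_i ∧ dx_j.
Expand each term, using dx_k ∧ dx_i ∧ dx_j = sgn(permutation) dx_{(a)} ∧ dx_{(b)} ∧ dx_{(c)} with (a < b < c) sorted:
  d(w*x - 3*x*y + y*z) includes (∂/∂z)(w*x - 3*x*y + y*z) dz = (y) dz, which multiplied by dx ∧ dy gives (y) dx ∧ dy ∧ dz
  d(w*x - 3*x*y + y*z) includes (∂/∂w)(w*x - 3*x*y + y*z) dw = (x) dw, which multiplied by dx ∧ dy gives (x) dx ∧ dy ∧ dw
  d(-2*w*x) includes (∂/∂w)(-2*w*x) dw = (-2*x) dw, which multiplied by dx ∧ dz gives (-2*x) dx ∧ dz ∧ dw
Collecting like 3-forms: d(omega) = (y) dx ∧ dy ∧ dz + (x) dx ∧ dy ∧ dw + (-2*x) dx ∧ dz ∧ dw.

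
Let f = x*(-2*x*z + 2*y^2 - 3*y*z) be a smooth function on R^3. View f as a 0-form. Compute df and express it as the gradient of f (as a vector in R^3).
df = (-4*x*z + 2*y^2 - 3*y*z) dx + (x*(4*y - 3*z)) dy + (x*(-2*x - 3*y)) dz; grad f = (-4*x*z + 2*y^2 - 3*y*z, x*(4*y - 3*z), x*(-2*x - 3*y))

For a 0-form f, d f = (∂f/∂x) dx + (∂f/∂y) dy + (∂f/∂z) dz. The components of the vector representation are exactly the entries of grad f in Cartesian coordinates:
  ∂f/∂x = -4*x*z + 2*y^2 - 3*y*z
  ∂f/∂y = x*(4*y - 3*z)
  ∂f/∂z = x*(-2*x - 3*y).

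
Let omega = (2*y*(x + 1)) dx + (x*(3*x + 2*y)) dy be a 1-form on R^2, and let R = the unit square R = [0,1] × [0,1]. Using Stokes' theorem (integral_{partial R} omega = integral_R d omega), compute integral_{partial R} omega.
integral_(partial R) omega = 1

Stokes: integral_partial_R omega = integral_R d omega with d omega = (∂Q/∂x - ∂P/∂y) dx ∧ dy.
  ∂Q/∂x = 6*x + 2*y
  ∂P/∂y = 2*x + 2
  integrand = ∂Q/∂x - ∂P/∂y = 4*x + 2*y - 2.
Integrating over R: integral_0^1 integral_0^1 (4*x + 2*y - 2) dx dy = 1.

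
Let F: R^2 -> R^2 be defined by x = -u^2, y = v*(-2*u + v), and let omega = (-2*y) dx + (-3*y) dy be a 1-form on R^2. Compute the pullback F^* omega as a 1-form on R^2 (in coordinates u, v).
F^* omega = (2*v*(-4*u^2 - 4*u*v + 3*v^2)) du + (6*v*(-2*u^2 + 3*u*v - v^2)) dv

Using F^*(f dg) = (f ∘ F) d(g ∘ F), substitute each coordinate x_i by F_i(u, v) in f_i, and replace dx_i by d F_i = (∂F_i/∂u) du + (∂F_i/∂v) dv.
  For the x component: f_1(F) = 2*v*(2*u - v); d F_1 = (-2*u) du + (0) dv
  For the y component: f_2(F) = 3*v*(2*u - v); d F_2 = (-2*v) du + (-2*u + 2*v) dv
Combining and collecting du, dv coefficients:
  coeff of du: 2*v*(-4*u^2 - 4*u*v + 3*v^2)
  coeff of dv: 6*v*(-2*u^2 + 3*u*v - v^2)
F^* omega = (2*v*(-4*u^2 - 4*u*v + 3*v^2)) du + (6*v*(-2*u^2 + 3*u*v - v^2)) dv.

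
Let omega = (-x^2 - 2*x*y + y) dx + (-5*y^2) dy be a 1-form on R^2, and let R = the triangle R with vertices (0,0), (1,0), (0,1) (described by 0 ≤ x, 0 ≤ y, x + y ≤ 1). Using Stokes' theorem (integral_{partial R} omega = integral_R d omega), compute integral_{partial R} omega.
integral_(partial R) omega = -1/6

Stokes: integral_partial_R omega = integral_R d omega with d omega = (∂Q/∂x - ∂P/∂y) dx ∧ dy.
  ∂Q/∂x = 0
  ∂P/∂y = 1 - 2*x
  integrand = ∂Q/∂x - ∂P/∂y = 2*x - 1.
Integrating over R: integral_0^1 integral_0^{1-x} (2*x - 1) dy dx = -1/6.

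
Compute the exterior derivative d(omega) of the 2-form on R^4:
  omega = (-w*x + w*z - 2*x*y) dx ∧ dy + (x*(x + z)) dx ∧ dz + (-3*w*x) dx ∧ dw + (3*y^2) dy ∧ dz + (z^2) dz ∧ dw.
d(omega) = (w) dx ∧ dy ∧ dz + (-x + z) dx ∧ dy ∧ dw

For a 2-form omega = sum_{i<j} g_{ij} dx_i ∧ dx_j, the exterior derivative is
  d(omega) = sum_{i<j} d(g_{ij}) ∧ dx_i ∧ dx_j = sum_{i<j, k} (∂g_{ij}/∂x_k) dx_k ∧ dx_i ∧ dx_j.
Expand each term, using dx_k ∧ dx_i ∧ dx_j = sgn(permutation) dx_{(a)} ∧ dx_{(b)} ∧ dx_{(c)} with (a < b < c) sorted:
  d(-w*x + w*z - 2*x*y) includes (∂/∂z)(-w*x + w*z - 2*x*y) dz = (w) dz, which multiplied by dx ∧ dy gives (w) dx ∧ dy ∧ dz
  d(-w*x + w*z - 2*x*y) includes (∂/∂w)(-w*x + w*z - 2*x*y) dw = (-x + z) dw, which multiplied by dx ∧ dy gives (-x + z) dx ∧ dy ∧ dw
Collecting like 3-forms: d(omega) = (w) dx ∧ dy ∧ dz + (-x + z) dx ∧ dy ∧ dw.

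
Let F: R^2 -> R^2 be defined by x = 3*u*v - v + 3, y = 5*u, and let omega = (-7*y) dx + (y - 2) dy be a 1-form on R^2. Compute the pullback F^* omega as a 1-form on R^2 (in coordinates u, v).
F^* omega = (-105*u*v + 25*u - 10) du + (35*u*(1 - 3*u)) dv

Using F^*(f dg) = (f ∘ F) d(g ∘ F), substitute each coordinate x_i by F_i(u, v) in f_i, and replace dx_i by d F_i = (∂F_i/∂u) du + (∂F_i/∂v) dv.
  For the x component: f_1(F) = -35*u; d F_1 = (3*v) du + (3*u - 1) dv
  For the y component: f_2(F) = 5*u - 2; d F_2 = (5) du + (0) dv
Combining and collecting du, dv coefficients:
  coeff of du: -105*u*v + 25*u - 10
  coeff of dv: 35*u*(1 - 3*u)
F^* omega = (-105*u*v + 25*u - 10) du + (35*u*(1 - 3*u)) dv.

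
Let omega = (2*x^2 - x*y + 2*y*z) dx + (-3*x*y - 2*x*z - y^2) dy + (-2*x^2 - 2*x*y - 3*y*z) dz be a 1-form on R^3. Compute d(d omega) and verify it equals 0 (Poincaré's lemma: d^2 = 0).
d(d omega) = 0

Step 1: d omega = sum_{i<j} (∂f_j/∂x_i - ∂f_i/∂x_j) dx_i ∧ dx_j:
  coeff of dx ∧ dy: x - 3*y - 4*z
  coeff of dx ∧ dz: -4*x - 4*y
  coeff of dy ∧ dz: -3*z
Step 2: Apply d again to each 2-form coefficient. The only possible 3-form in R^3 is dx ∧ dy ∧ dz, with coefficient
  ∂(coeff of dy∧dz)/∂x - ∂(coeff of dx∧dz)/∂y + ∂(coeff of dx∧dy)/∂z
  = ∂/∂x (-3*z) - ∂/∂y (-4*x - 4*y) + ∂/∂z (x - 3*y - 4*z).
Each of these terms simplifies to sums of mixed partials that cancel in pairs. The result is 0 (by equality of mixed partials for smooth functions — Schwarz / Clairaut).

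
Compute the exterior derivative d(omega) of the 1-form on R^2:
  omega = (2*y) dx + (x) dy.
d(omega) = (-1) dx ∧ dy

For a 1-form omega = sum_i f_i dx_i, the exterior derivative is
  d(omega) = sum_{i < j} (∂f_j/∂x_i - ∂f_i/∂x_j) dx_i ∧ dx_j.
  coefficient of dx ∧ dy: ∂f_2/∂x - ∂f_1/∂y = ∂(x)/∂x - ∂(2*y)/∂y = -1
Assembling: d(omega) = (-1) dx ∧ dy.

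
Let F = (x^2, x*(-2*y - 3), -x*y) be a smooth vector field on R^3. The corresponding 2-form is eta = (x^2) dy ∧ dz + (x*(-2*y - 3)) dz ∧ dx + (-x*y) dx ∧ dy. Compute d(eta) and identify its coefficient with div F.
d(eta) = (0) dx ∧ dy ∧ dz; div F = 0

For a 2-form in R^3 of the form above, applying d gives a 3-form with coefficient ∂P/∂x + ∂Q/∂y + ∂R/∂z:
  ∂P/∂x = 2*x
  ∂Q/∂y = -2*x
  ∂R/∂z = 0
Sum = 0, which is exactly div F.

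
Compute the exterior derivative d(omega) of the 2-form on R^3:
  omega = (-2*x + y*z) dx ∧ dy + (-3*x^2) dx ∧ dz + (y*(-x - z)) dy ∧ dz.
d(omega) = 0

For a 2-form omega = sum_{i<j} g_{ij} dx_i ∧ dx_j, the exterior derivative is
  d(omega) = sum_{i<j} d(g_{ij}) ∧ dx_i ∧ dx_j = sum_{i<j, k} (∂g_{ij}/∂x_k) dx_k ∧ dx_i ∧ dx_j.
Expand each term, using dx_k ∧ dx_i ∧ dx_j = sgn(permutation) dx_{(a)} ∧ dx_{(b)} ∧ dx_{(c)} with (a < b < c) sorted:
  d(-2*x + y*z) includes (∂/∂z)(-2*x + y*z) dz = (y) dz, which multiplied by dx ∧ dy gives (y) dx ∧ dy ∧ dz
  d(y*(-x - z)) includes (∂/∂x)(y*(-x - z)) dx = (-y) dx, which multiplied by dy ∧ dz gives (-y) dx ∧ dy ∧ dz
Collecting like 3-forms: d(omega) = 0.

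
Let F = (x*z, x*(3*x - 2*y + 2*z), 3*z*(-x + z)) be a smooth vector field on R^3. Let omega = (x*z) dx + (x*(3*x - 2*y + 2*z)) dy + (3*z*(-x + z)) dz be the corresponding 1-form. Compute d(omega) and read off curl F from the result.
d(omega) = (-2*x) dy ∧ dz + (x + 3*z) dz ∧ dx + (6*x - 2*y + 2*z) dx ∧ dy; curl F = (-2*x, x + 3*z, 6*x - 2*y + 2*z)

d omega = sum_{i<j} (∂f_j/∂x_i - ∂f_i/∂x_j) dx_i ∧ dx_j. Under the identification (dy ∧ dz, dz ∧ dx, dx ∧ dy) ↔ (e_x, e_y, e_z), the coefficients are exactly the components of curl F. Compute:
  ∂R/∂y - ∂Q/∂z = (0) - (2*x) = -2*x
  ∂P/∂z - ∂R/∂x = (x) - (-3*z) = x + 3*z
  ∂Q/∂x - ∂P/∂y = (6*x - 2*y + 2*z) - (0) = 6*x - 2*y + 2*z.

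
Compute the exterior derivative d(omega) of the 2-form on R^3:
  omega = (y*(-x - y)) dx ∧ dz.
d(omega) = (x + 2*y) dx ∧ dy ∧ dz

For a 2-form omega = sum_{i<j} g_{ij} dx_i ∧ dx_j, the exterior derivative is
  d(omega) = sum_{i<j} d(g_{ij}) ∧ dx_i ∧ dx_j = sum_{i<j, k} (∂g_{ij}/∂x_k) dx_k ∧ dx_i ∧ dx_j.
Expand each term, using dx_k ∧ dx_i ∧ dx_j = sgn(permutation) dx_{(a)} ∧ dx_{(b)} ∧ dx_{(c)} with (a < b < c) sorted:
  d(y*(-x - y)) includes (∂/∂y)(y*(-x - y)) dy = (-x - 2*y) dy, which multiplied by dx ∧ dz gives (x + 2*y) dx ∧ dy ∧ dz
Collecting like 3-forms: d(omega) = (x + 2*y) dx ∧ dy ∧ dz.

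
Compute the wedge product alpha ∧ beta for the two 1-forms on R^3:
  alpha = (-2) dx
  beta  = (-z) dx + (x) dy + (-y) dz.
alpha ∧ beta = (-2*x) dx ∧ dy + (2*y) dx ∧ dz

Distribute the wedge, using dx_i ∧ dx_j = -dx_j ∧ dx_i and dx_i ∧ dx_i = 0. For each pair (i, j) with i < j, the coefficient of dx_i ∧ dx_j in alpha ∧ beta is (alpha_i * beta_j - alpha_j * beta_i). Collecting: alpha ∧ beta = (-2*x) dx ∧ dy + (2*y) dx ∧ dz.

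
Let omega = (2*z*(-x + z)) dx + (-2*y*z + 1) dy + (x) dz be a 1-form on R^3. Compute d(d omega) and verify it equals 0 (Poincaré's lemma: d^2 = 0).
d(d omega) = 0

Step 1: d omega = sum_{i<j} (∂f_j/∂x_i - ∂f_i/∂x_j) dx_i ∧ dx_j:
  coeff of dx ∧ dy: 0
  coeff of dx ∧ dz: 2*x - 4*z + 1
  coeff of dy ∧ dz: 2*y
Step 2: Apply d again to each 2-form coefficient. The only possible 3-form in R^3 is dx ∧ dy ∧ dz, with coefficient
  ∂(coeff of dy∧dz)/∂x - ∂(coeff of dx∧dz)/∂y + ∂(coeff of dx∧dy)/∂z
  = ∂/∂x (2*y) - ∂/∂y (2*x - 4*z + 1) + ∂/∂z (0).
Each of these terms simplifies to sums of mixed partials that cancel in pairs. The result is 0 (by equality of mixed partials for smooth functions — Schwarz / Clairaut).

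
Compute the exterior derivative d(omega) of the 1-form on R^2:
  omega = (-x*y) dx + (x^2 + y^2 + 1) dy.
d(omega) = (3*x) dx ∧ dy

For a 1-form omega = sum_i f_i dx_i, the exterior derivative is
  d(omega) = sum_{i < j} (∂f_j/∂x_i - ∂f_i/∂x_j) dx_i ∧ dx_j.
  coefficient of dx ∧ dy: ∂f_2/∂x - ∂f_1/∂y = ∂(x^2 + y^2 + 1)/∂x - ∂(-x*y)/∂y = 3*x
Assembling: d(omega) = (3*x) dx ∧ dy.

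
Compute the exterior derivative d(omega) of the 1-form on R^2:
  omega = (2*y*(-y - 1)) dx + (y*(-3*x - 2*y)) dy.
d(omega) = (y + 2) dx ∧ dy

For a 1-form omega = sum_i f_i dx_i, the exterior derivative is
  d(omega) = sum_{i < j} (∂f_j/∂x_i - ∂f_i/∂x_j) dx_i ∧ dx_j.
  coefficient of dx ∧ dy: ∂f_2/∂x - ∂f_1/∂y = ∂(y*(-3*x - 2*y))/∂x - ∂(2*y*(-y - 1))/∂y = y + 2
Assembling: d(omega) = (y + 2) dx ∧ dy.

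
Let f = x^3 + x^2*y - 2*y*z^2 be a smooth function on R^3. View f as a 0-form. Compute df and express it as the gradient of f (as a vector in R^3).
df = (x*(3*x + 2*y)) dx + (x^2 - 2*z^2) dy + (-4*y*z) dz; grad f = (x*(3*x + 2*y), x^2 - 2*z^2, -4*y*z)

For a 0-form f, d f = (∂f/∂x) dx + (∂f/∂y) dy + (∂f/∂z) dz. The components of the vector representation are exactly the entries of grad f in Cartesian coordinates:
  ∂f/∂x = x*(3*x + 2*y)
  ∂f/∂y = x^2 - 2*z^2
  ∂f/∂z = -4*y*z.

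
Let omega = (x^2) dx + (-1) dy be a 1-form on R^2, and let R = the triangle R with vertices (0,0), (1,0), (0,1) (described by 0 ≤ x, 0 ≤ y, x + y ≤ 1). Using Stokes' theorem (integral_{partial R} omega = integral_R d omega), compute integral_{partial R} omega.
integral_(partial R) omega = 0

Stokes: integral_partial_R omega = integral_R d omega with d omega = (∂Q/∂x - ∂P/∂y) dx ∧ dy.
  ∂Q/∂x = 0
  ∂P/∂y = 0
  integrand = ∂Q/∂x - ∂P/∂y = 0.
Integrating over R: integral_0^1 integral_0^{1-x} (0) dy dx = 0.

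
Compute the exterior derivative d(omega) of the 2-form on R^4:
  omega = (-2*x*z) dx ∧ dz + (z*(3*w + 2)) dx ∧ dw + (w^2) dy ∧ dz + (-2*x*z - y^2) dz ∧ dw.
d(omega) = (-3*w - 2*z - 2) dx ∧ dz ∧ dw + (2*w - 2*y) dy ∧ dz ∧ dw

For a 2-form omega = sum_{i<j} g_{ij} dx_i ∧ dx_j, the exterior derivative is
  d(omega) = sum_{i<j} d(g_{ij}) ∧ dx_i ∧ dx_j = sum_{i<j, k} (∂g_{ij}/∂x_k) dx_k ∧ dx_i ∧ dx_j.
Expand each term, using dx_k ∧ dx_i ∧ dx_j = sgn(permutation) dx_{(a)} ∧ dx_{(b)} ∧ dx_{(c)} with (a < b < c) sorted:
  d(z*(3*w + 2)) includes (∂/∂z)(z*(3*w + 2)) dz = (3*w + 2) dz, which multiplied by dx ∧ dw gives (-3*w - 2) dx ∧ dz ∧ dw
  d(w^2) includes (∂/∂w)(w^2) dw = (2*w) dw, which multiplied by dy ∧ dz gives (2*w) dy ∧ dz ∧ dw
  d(-2*x*z - y^2) includes (∂/∂x)(-2*x*z - y^2) dx = (-2*z) dx, which multiplied by dz ∧ dw gives (-2*z) dx ∧ dz ∧ dw
  d(-2*x*z - y^2) includes (∂/∂y)(-2*x*z - y^2) dy = (-2*y) dy, which multiplied by dz ∧ dw gives (-2*y) dy ∧ dz ∧ dw
Collecting like 3-forms: d(omega) = (-3*w - 2*z - 2) dx ∧ dz ∧ dw + (2*w - 2*y) dy ∧ dz ∧ dw.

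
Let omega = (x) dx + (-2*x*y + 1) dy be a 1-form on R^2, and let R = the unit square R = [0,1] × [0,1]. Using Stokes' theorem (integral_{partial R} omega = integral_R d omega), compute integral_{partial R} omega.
integral_(partial R) omega = -1

Stokes: integral_partial_R omega = integral_R d omega with d omega = (∂Q/∂x - ∂P/∂y) dx ∧ dy.
  ∂Q/∂x = -2*y
  ∂P/∂y = 0
  integrand = ∂Q/∂x - ∂P/∂y = -2*y.
Integrating over R: integral_0^1 integral_0^1 (-2*y) dx dy = -1.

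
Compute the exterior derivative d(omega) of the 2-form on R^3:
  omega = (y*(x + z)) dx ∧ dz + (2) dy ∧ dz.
d(omega) = (-x - z) dx ∧ dy ∧ dz

For a 2-form omega = sum_{i<j} g_{ij} dx_i ∧ dx_j, the exterior derivative is
  d(omega) = sum_{i<j} d(g_{ij}) ∧ dx_i ∧ dx_j = sum_{i<j, k} (∂g_{ij}/∂x_k) dx_k ∧ dx_i ∧ dx_j.
Expand each term, using dx_k ∧ dx_i ∧ dx_j = sgn(permutation) dx_{(a)} ∧ dx_{(b)} ∧ dx_{(c)} with (a < b < c) sorted:
  d(y*(x + z)) includes (∂/∂y)(y*(x + z)) dy = (x + z) dy, which multiplied by dx ∧ dz gives (-x - z) dx ∧ dy ∧ dz
Collecting like 3-forms: d(omega) = (-x - z) dx ∧ dy ∧ dz.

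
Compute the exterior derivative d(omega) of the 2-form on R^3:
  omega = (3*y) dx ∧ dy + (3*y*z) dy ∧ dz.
d(omega) = 0

For a 2-form omega = sum_{i<j} g_{ij} dx_i ∧ dx_j, the exterior derivative is
  d(omega) = sum_{i<j} d(g_{ij}) ∧ dx_i ∧ dx_j = sum_{i<j, k} (∂g_{ij}/∂x_k) dx_k ∧ dx_i ∧ dx_j.
Expand each term, using dx_k ∧ dx_i ∧ dx_j = sgn(permutation) dx_{(a)} ∧ dx_{(b)} ∧ dx_{(c)} with (a < b < c) sorted:

Collecting like 3-forms: d(omega) = 0.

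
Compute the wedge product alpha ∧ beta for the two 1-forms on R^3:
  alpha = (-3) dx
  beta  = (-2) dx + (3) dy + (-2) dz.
alpha ∧ beta = (-9) dx ∧ dy + (6) dx ∧ dz

Distribute the wedge, using dx_i ∧ dx_j = -dx_j ∧ dx_i and dx_i ∧ dx_i = 0. For each pair (i, j) with i < j, the coefficient of dx_i ∧ dx_j in alpha ∧ beta is (alpha_i * beta_j - alpha_j * beta_i). Collecting: alpha ∧ beta = (-9) dx ∧ dy + (6) dx ∧ dz.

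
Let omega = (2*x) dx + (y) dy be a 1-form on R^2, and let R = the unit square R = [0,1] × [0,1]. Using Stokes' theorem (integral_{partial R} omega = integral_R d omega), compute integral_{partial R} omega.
integral_(partial R) omega = 0

Stokes: integral_partial_R omega = integral_R d omega with d omega = (∂Q/∂x - ∂P/∂y) dx ∧ dy.
  ∂Q/∂x = 0
  ∂P/∂y = 0
  integrand = ∂Q/∂x - ∂P/∂y = 0.
Integrating over R: integral_0^1 integral_0^1 (0) dx dy = 0.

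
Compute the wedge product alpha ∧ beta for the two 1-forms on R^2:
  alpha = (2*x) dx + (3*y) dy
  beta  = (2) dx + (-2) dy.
alpha ∧ beta = (-4*x - 6*y) dx ∧ dy

Distribute the wedge, using dx_i ∧ dx_j = -dx_j ∧ dx_i and dx_i ∧ dx_i = 0. For each pair (i, j) with i < j, the coefficient of dx_i ∧ dx_j in alpha ∧ beta is (alpha_i * beta_j - alpha_j * beta_i). Collecting: alpha ∧ beta = (-4*x - 6*y) dx ∧ dy.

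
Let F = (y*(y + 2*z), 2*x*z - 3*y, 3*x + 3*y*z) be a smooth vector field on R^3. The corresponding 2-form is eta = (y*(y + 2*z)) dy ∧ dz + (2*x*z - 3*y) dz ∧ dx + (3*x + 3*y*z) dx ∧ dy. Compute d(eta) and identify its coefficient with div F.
d(eta) = (3*y - 3) dx ∧ dy ∧ dz; div F = 3*y - 3

For a 2-form in R^3 of the form above, applying d gives a 3-form with coefficient ∂P/∂x + ∂Q/∂y + ∂R/∂z:
  ∂P/∂x = 0
  ∂Q/∂y = -3
  ∂R/∂z = 3*y
Sum = 3*y - 3, which is exactly div F.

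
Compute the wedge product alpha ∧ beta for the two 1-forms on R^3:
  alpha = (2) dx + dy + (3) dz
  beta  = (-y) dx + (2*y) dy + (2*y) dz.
alpha ∧ beta = (5*y) dx ∧ dy + (7*y) dx ∧ dz + (-4*y) dy ∧ dz

Distribute the wedge, using dx_i ∧ dx_j = -dx_j ∧ dx_i and dx_i ∧ dx_i = 0. For each pair (i, j) with i < j, the coefficient of dx_i ∧ dx_j in alpha ∧ beta is (alpha_i * beta_j - alpha_j * beta_i). Collecting: alpha ∧ beta = (5*y) dx ∧ dy + (7*y) dx ∧ dz + (-4*y) dy ∧ dz.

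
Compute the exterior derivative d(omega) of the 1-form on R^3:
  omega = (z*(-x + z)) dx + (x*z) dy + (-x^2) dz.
d(omega) = (z) dx ∧ dy + (-x - 2*z) dx ∧ dz + (-x) dy ∧ dz

For a 1-form omega = sum_i f_i dx_i, the exterior derivative is
  d(omega) = sum_{i < j} (∂f_j/∂x_i - ∂f_i/∂x_j) dx_i ∧ dx_j.
  coefficient of dx ∧ dy: ∂f_2/∂x - ∂f_1/∂y = ∂(x*z)/∂x - ∂(z*(-x + z))/∂y = z
  coefficient of dx ∧ dz: ∂f_3/∂x - ∂f_1/∂z = ∂(-x^2)/∂x - ∂(z*(-x + z))/∂z = -x - 2*z
  coefficient of dy ∧ dz: ∂f_3/∂y - ∂f_2/∂z = ∂(-x^2)/∂y - ∂(x*z)/∂z = -x
Assembling: d(omega) = (z) dx ∧ dy + (-x - 2*z) dx ∧ dz + (-x) dy ∧ dz.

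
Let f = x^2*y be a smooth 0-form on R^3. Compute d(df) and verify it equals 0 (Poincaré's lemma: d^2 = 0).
d(df) = 0

Step 1: df = sum_i (∂f/∂x_i) dx_i = (2*x*y) dx + (x^2) dy + (0) dz.
Step 2: Apply d again. Using the 1-form formula, the coefficient of dx ∧ dy in d(df) is ∂^2 f/∂x ∂y - ∂^2 f/∂y ∂x = (2*x) - (2*x) = 0 (equality of mixed partials for smooth f).
Similarly for dx ∧ dz and dy ∧ dz — all coefficients vanish. So d(df) = 0.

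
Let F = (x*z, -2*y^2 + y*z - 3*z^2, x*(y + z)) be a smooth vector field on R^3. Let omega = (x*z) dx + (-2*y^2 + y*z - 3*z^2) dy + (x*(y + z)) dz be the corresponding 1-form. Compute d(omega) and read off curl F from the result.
d(omega) = (x - y + 6*z) dy ∧ dz + (x - y - z) dz ∧ dx + (0) dx ∧ dy; curl F = (x - y + 6*z, x - y - z, 0)

d omega = sum_{i<j} (∂f_j/∂x_i - ∂f_i/∂x_j) dx_i ∧ dx_j. Under the identification (dy ∧ dz, dz ∧ dx, dx ∧ dy) ↔ (e_x, e_y, e_z), the coefficients are exactly the components of curl F. Compute:
  ∂R/∂y - ∂Q/∂z = (x) - (y - 6*z) = x - y + 6*z
  ∂P/∂z - ∂R/∂x = (x) - (y + z) = x - y - z
  ∂Q/∂x - ∂P/∂y = (0) - (0) = 0.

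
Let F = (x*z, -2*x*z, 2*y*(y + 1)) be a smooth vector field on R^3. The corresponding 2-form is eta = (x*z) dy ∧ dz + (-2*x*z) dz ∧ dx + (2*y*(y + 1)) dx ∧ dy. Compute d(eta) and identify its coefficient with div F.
d(eta) = (z) dx ∧ dy ∧ dz; div F = z

For a 2-form in R^3 of the form above, applying d gives a 3-form with coefficient ∂P/∂x + ∂Q/∂y + ∂R/∂z:
  ∂P/∂x = z
  ∂Q/∂y = 0
  ∂R/∂z = 0
Sum = z, which is exactly div F.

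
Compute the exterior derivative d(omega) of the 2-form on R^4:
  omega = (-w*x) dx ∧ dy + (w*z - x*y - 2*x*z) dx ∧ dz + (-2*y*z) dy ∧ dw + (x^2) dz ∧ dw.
d(omega) = (-x) dx ∧ dy ∧ dw + (x) dx ∧ dy ∧ dz + (2*x + z) dx ∧ dz ∧ dw + (2*y) dy ∧ dz ∧ dw

For a 2-form omega = sum_{i<j} g_{ij} dx_i ∧ dx_j, the exterior derivative is
  d(omega) = sum_{i<j} d(g_{ij}) ∧ dx_i ∧ dx_j = sum_{i<j, k} (∂g_{ij}/∂x_k) dx_k ∧ dx_i ∧ dx_j.
Expand each term, using dx_k ∧ dx_i ∧ dx_j = sgn(permutation) dx_{(a)} ∧ dx_{(b)} ∧ dx_{(c)} with (a < b < c) sorted:
  d(-w*x) includes (∂/∂w)(-w*x) dw = (-x) dw, which multiplied by dx ∧ dy gives (-x) dx ∧ dy ∧ dw
  d(w*z - x*y - 2*x*z) includes (∂/∂y)(w*z - x*y - 2*x*z) dy = (-x) dy, which multiplied by dx ∧ dz gives (x) dx ∧ dy ∧ dz
  d(w*z - x*y - 2*x*z) includes (∂/∂w)(w*z - x*y - 2*x*z) dw = (z) dw, which multiplied by dx ∧ dz gives (z) dx ∧ dz ∧ dw
  d(-2*y*z) includes (∂/∂z)(-2*y*z) dz = (-2*y) dz, which multiplied by dy ∧ dw gives (2*y) dy ∧ dz ∧ dw
  d(x^2) includes (∂/∂x)(x^2) dx = (2*x) dx, which multiplied by dz ∧ dw gives (2*x) dx ∧ dz ∧ dw
Collecting like 3-forms: d(omega) = (-x) dx ∧ dy ∧ dw + (x) dx ∧ dy ∧ dz + (2*x + z) dx ∧ dz ∧ dw + (2*y) dy ∧ dz ∧ dw.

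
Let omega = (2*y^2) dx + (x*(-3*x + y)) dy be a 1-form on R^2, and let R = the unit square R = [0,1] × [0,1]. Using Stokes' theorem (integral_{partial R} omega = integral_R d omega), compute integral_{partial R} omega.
integral_(partial R) omega = -9/2

Stokes: integral_partial_R omega = integral_R d omega with d omega = (∂Q/∂x - ∂P/∂y) dx ∧ dy.
  ∂Q/∂x = -6*x + y
  ∂P/∂y = 4*y
  integrand = ∂Q/∂x - ∂P/∂y = -6*x - 3*y.
Integrating over R: integral_0^1 integral_0^1 (-6*x - 3*y) dx dy = -9/2.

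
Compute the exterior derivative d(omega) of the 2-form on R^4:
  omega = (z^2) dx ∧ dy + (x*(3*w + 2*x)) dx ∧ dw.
d(omega) = (2*z) dx ∧ dy ∧ dz

For a 2-form omega = sum_{i<j} g_{ij} dx_i ∧ dx_j, the exterior derivative is
  d(omega) = sum_{i<j} d(g_{ij}) ∧ dx_i ∧ dx_j = sum_{i<j, k} (∂g_{ij}/∂x_k) dx_k ∧ dx_i ∧ dx_j.
Expand each term, using dx_k ∧ dx_i ∧ dx_j = sgn(permutation) dx_{(a)} ∧ dx_{(b)} ∧ dx_{(c)} with (a < b < c) sorted:
  d(z^2) includes (∂/∂z)(z^2) dz = (2*z) dz, which multiplied by dx ∧ dy gives (2*z) dx ∧ dy ∧ dz
Collecting like 3-forms: d(omega) = (2*z) dx ∧ dy ∧ dz.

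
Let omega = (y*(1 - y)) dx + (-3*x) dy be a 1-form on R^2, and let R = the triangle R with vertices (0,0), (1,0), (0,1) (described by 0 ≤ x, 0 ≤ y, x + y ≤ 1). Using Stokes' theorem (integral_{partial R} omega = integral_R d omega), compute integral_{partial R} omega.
integral_(partial R) omega = -5/3

Stokes: integral_partial_R omega = integral_R d omega with d omega = (∂Q/∂x - ∂P/∂y) dx ∧ dy.
  ∂Q/∂x = -3
  ∂P/∂y = 1 - 2*y
  integrand = ∂Q/∂x - ∂P/∂y = 2*y - 4.
Integrating over R: integral_0^1 integral_0^{1-x} (2*y - 4) dy dx = -5/3.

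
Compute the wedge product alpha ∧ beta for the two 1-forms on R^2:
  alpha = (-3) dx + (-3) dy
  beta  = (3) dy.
alpha ∧ beta = (-9) dx ∧ dy

Distribute the wedge, using dx_i ∧ dx_j = -dx_j ∧ dx_i and dx_i ∧ dx_i = 0. For each pair (i, j) with i < j, the coefficient of dx_i ∧ dx_j in alpha ∧ beta is (alpha_i * beta_j - alpha_j * beta_i). Collecting: alpha ∧ beta = (-9) dx ∧ dy.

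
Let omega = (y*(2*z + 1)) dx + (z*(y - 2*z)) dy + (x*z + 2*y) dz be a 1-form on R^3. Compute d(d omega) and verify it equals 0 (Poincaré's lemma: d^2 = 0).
d(d omega) = 0

Step 1: d omega = sum_{i<j} (∂f_j/∂x_i - ∂f_i/∂x_j) dx_i ∧ dx_j:
  coeff of dx ∧ dy: -2*z - 1
  coeff of dx ∧ dz: -2*y + z
  coeff of dy ∧ dz: -y + 4*z + 2
Step 2: Apply d again to each 2-form coefficient. The only possible 3-form in R^3 is dx ∧ dy ∧ dz, with coefficient
  ∂(coeff of dy∧dz)/∂x - ∂(coeff of dx∧dz)/∂y + ∂(coeff of dx∧dy)/∂z
  = ∂/∂x (-y + 4*z + 2) - ∂/∂y (-2*y + z) + ∂/∂z (-2*z - 1).
Each of these terms simplifies to sums of mixed partials that cancel in pairs. The result is 0 (by equality of mixed partials for smooth functions — Schwarz / Clairaut).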